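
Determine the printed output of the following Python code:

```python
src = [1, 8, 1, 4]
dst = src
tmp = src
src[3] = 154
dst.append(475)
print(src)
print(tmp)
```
[1, 8, 1, 154, 475]
[1, 8, 1, 154, 475]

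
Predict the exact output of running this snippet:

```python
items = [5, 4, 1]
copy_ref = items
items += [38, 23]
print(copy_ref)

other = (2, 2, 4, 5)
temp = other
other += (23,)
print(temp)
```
[5, 4, 1, 38, 23]
(2, 2, 4, 5)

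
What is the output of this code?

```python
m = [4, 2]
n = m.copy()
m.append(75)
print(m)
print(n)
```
[4, 2, 75]
[4, 2]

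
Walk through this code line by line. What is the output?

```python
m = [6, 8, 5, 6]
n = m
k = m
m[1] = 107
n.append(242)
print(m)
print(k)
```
[6, 107, 5, 6, 242]
[6, 107, 5, 6, 242]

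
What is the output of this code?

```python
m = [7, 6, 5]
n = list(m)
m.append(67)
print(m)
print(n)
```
[7, 6, 5, 67]
[7, 6, 5]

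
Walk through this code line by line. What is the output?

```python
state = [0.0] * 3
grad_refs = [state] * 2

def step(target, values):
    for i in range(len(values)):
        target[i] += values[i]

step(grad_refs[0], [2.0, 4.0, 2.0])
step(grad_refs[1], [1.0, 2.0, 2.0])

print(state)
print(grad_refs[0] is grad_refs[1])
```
[3.0, 6.0, 4.0]
True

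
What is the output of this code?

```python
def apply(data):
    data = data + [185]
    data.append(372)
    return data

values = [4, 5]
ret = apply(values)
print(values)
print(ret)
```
[4, 5]
[4, 5, 185, 372]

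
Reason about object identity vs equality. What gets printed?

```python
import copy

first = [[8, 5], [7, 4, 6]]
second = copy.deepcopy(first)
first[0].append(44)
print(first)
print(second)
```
[[8, 5, 44], [7, 4, 6]]
[[8, 5], [7, 4, 6]]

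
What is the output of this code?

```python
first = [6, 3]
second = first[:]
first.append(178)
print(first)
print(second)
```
[6, 3, 178]
[6, 3]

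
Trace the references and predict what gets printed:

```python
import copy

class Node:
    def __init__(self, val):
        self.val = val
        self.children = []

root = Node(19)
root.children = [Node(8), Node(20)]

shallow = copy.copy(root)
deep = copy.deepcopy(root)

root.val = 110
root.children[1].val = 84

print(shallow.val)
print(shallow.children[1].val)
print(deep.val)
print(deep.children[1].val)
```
19
84
19
20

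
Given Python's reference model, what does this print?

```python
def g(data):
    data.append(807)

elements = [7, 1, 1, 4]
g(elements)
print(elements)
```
[7, 1, 1, 4, 807]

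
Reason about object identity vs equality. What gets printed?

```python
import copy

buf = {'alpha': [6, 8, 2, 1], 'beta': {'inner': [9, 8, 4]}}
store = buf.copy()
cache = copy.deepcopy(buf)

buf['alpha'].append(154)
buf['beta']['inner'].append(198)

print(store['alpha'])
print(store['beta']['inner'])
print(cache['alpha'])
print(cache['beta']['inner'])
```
[6, 8, 2, 1, 154]
[9, 8, 4, 198]
[6, 8, 2, 1]
[9, 8, 4]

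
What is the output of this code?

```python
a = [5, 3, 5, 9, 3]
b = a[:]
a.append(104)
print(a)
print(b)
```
[5, 3, 5, 9, 3, 104]
[5, 3, 5, 9, 3]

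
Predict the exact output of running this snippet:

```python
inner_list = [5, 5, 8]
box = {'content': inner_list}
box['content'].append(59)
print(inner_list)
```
[5, 5, 8, 59]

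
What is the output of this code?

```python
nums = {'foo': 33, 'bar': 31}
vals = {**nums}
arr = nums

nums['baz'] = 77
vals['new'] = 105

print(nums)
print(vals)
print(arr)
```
{'foo': 33, 'bar': 31, 'baz': 77}
{'foo': 33, 'bar': 31, 'new': 105}
{'foo': 33, 'bar': 31, 'baz': 77}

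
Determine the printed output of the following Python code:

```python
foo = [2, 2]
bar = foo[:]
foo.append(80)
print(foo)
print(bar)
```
[2, 2, 80]
[2, 2]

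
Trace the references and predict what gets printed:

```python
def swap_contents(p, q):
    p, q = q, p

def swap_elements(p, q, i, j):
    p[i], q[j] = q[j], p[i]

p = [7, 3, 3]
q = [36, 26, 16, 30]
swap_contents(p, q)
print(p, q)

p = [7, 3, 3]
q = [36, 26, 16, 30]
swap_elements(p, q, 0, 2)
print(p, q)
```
[7, 3, 3] [36, 26, 16, 30]
[16, 3, 3] [36, 26, 7, 30]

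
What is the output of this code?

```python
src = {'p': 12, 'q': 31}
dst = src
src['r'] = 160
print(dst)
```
{'p': 12, 'q': 31, 'r': 160}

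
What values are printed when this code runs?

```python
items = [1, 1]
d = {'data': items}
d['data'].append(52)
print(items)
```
[1, 1, 52]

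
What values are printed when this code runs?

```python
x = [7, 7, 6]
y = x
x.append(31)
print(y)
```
[7, 7, 6, 31]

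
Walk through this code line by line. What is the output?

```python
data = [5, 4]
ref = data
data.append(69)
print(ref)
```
[5, 4, 69]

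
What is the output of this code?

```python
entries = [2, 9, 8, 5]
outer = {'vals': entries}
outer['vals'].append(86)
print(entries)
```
[2, 9, 8, 5, 86]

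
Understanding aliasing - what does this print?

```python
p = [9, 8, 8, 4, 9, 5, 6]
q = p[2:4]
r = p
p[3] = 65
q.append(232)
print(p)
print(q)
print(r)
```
[9, 8, 8, 65, 9, 5, 6]
[8, 4, 232]
[9, 8, 8, 65, 9, 5, 6]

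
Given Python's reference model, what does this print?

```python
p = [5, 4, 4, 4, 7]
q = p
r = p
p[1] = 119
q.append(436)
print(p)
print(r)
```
[5, 119, 4, 4, 7, 436]
[5, 119, 4, 4, 7, 436]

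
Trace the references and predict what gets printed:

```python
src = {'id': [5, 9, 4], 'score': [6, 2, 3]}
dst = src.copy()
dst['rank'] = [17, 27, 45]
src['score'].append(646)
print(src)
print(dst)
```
{'id': [5, 9, 4], 'score': [6, 2, 3, 646]}
{'id': [5, 9, 4], 'score': [6, 2, 3, 646], 'rank': [17, 27, 45]}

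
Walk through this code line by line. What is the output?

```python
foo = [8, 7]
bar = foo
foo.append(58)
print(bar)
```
[8, 7, 58]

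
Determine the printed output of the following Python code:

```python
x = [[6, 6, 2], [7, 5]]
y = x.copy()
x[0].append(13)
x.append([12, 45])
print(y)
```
[[6, 6, 2, 13], [7, 5]]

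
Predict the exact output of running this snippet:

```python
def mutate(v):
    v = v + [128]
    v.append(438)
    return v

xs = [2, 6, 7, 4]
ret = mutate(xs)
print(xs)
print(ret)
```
[2, 6, 7, 4]
[2, 6, 7, 4, 128, 438]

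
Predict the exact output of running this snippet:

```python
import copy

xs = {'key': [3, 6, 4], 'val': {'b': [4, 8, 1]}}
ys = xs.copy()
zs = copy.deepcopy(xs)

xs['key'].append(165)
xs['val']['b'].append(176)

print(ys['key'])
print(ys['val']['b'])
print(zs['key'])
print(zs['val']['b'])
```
[3, 6, 4, 165]
[4, 8, 1, 176]
[3, 6, 4]
[4, 8, 1]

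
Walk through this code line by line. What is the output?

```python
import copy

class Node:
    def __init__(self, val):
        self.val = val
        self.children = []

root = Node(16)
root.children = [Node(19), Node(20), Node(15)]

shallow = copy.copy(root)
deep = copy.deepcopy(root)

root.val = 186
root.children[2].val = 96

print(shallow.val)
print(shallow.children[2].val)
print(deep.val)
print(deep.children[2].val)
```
16
96
16
15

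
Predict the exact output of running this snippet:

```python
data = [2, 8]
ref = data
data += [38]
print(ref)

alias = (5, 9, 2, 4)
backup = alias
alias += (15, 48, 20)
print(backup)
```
[2, 8, 38]
(5, 9, 2, 4)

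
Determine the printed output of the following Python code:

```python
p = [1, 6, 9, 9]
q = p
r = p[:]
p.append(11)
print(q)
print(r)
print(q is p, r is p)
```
[1, 6, 9, 9, 11]
[1, 6, 9, 9]
True False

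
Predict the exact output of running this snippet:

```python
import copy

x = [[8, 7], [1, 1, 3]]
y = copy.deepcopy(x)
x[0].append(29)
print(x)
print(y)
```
[[8, 7, 29], [1, 1, 3]]
[[8, 7], [1, 1, 3]]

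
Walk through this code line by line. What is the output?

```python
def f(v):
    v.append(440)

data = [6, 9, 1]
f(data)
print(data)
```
[6, 9, 1, 440]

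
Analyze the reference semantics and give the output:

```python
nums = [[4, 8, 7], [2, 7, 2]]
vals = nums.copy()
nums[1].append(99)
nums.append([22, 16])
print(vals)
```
[[4, 8, 7], [2, 7, 2, 99]]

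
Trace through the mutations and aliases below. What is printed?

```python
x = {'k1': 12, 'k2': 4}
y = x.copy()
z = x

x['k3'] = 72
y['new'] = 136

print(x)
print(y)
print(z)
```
{'k1': 12, 'k2': 4, 'k3': 72}
{'k1': 12, 'k2': 4, 'new': 136}
{'k1': 12, 'k2': 4, 'k3': 72}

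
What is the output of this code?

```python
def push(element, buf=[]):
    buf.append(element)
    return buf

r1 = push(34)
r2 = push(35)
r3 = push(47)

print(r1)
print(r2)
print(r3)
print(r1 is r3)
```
[34, 35, 47]
[34, 35, 47]
[34, 35, 47]
True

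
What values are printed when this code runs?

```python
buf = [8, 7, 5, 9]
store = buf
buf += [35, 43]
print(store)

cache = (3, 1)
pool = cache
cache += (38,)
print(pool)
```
[8, 7, 5, 9, 35, 43]
(3, 1)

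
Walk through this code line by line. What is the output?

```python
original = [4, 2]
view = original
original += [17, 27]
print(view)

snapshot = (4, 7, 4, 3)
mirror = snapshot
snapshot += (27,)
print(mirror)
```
[4, 2, 17, 27]
(4, 7, 4, 3)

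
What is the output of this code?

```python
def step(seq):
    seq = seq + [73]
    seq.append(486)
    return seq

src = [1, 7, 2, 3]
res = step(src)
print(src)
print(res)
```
[1, 7, 2, 3]
[1, 7, 2, 3, 73, 486]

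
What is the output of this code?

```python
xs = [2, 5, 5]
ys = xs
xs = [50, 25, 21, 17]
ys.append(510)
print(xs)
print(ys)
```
[50, 25, 21, 17]
[2, 5, 5, 510]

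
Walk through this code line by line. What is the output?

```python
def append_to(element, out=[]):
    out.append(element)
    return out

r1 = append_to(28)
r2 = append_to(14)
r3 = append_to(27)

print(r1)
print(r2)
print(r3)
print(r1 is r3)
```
[28, 14, 27]
[28, 14, 27]
[28, 14, 27]
True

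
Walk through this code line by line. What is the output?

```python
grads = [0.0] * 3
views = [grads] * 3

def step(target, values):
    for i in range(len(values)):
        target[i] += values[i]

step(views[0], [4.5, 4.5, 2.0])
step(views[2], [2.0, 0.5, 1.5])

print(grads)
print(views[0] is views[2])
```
[6.5, 5.0, 3.5]
True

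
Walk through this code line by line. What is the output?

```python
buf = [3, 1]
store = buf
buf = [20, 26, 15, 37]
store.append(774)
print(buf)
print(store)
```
[20, 26, 15, 37]
[3, 1, 774]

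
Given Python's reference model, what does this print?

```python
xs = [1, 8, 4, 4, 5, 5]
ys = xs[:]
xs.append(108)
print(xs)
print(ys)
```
[1, 8, 4, 4, 5, 5, 108]
[1, 8, 4, 4, 5, 5]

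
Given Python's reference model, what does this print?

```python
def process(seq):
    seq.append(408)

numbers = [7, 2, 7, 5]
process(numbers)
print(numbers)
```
[7, 2, 7, 5, 408]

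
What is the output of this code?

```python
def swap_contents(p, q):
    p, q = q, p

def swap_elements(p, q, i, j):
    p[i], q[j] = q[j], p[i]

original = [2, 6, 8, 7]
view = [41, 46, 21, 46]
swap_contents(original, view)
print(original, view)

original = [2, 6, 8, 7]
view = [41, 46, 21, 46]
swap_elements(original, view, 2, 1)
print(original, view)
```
[2, 6, 8, 7] [41, 46, 21, 46]
[2, 6, 46, 7] [41, 8, 21, 46]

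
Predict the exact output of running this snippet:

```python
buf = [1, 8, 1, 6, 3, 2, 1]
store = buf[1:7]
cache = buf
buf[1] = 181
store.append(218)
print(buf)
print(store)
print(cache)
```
[1, 181, 1, 6, 3, 2, 1]
[8, 1, 6, 3, 2, 1, 218]
[1, 181, 1, 6, 3, 2, 1]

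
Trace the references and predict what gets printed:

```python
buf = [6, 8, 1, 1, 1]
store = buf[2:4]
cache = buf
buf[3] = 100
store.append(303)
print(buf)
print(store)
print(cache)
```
[6, 8, 1, 100, 1]
[1, 1, 303]
[6, 8, 1, 100, 1]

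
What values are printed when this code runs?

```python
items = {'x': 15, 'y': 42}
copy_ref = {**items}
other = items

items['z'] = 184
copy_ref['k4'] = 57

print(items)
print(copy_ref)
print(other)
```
{'x': 15, 'y': 42, 'z': 184}
{'x': 15, 'y': 42, 'k4': 57}
{'x': 15, 'y': 42, 'z': 184}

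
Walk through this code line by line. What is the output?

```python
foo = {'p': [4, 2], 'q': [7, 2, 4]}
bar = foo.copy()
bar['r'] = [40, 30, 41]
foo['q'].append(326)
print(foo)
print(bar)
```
{'p': [4, 2], 'q': [7, 2, 4, 326]}
{'p': [4, 2], 'q': [7, 2, 4, 326], 'r': [40, 30, 41]}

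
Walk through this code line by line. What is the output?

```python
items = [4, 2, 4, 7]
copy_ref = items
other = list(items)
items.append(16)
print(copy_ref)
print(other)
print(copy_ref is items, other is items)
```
[4, 2, 4, 7, 16]
[4, 2, 4, 7]
True False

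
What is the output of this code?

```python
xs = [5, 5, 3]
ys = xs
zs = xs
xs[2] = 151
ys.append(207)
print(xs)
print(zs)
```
[5, 5, 151, 207]
[5, 5, 151, 207]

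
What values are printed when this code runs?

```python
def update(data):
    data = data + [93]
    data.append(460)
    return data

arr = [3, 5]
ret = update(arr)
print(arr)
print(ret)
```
[3, 5]
[3, 5, 93, 460]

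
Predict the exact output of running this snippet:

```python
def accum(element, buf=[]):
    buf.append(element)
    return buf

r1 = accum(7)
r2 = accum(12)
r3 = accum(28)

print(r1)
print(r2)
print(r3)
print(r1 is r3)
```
[7, 12, 28]
[7, 12, 28]
[7, 12, 28]
True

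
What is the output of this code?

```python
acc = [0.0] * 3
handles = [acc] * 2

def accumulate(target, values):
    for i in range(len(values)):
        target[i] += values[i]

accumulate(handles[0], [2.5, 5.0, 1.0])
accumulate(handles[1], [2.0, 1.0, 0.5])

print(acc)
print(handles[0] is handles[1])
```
[4.5, 6.0, 1.5]
True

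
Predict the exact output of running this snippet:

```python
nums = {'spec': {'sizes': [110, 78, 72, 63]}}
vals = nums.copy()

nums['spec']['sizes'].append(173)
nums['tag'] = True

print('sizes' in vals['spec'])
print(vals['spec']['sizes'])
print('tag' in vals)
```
True
[110, 78, 72, 63, 173]
False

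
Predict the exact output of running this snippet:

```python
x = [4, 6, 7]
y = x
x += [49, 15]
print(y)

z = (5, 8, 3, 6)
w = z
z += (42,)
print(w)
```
[4, 6, 7, 49, 15]
(5, 8, 3, 6)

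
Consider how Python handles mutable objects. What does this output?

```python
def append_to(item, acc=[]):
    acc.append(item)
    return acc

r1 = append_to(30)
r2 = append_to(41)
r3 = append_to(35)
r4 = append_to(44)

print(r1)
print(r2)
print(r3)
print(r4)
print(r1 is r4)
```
[30, 41, 35, 44]
[30, 41, 35, 44]
[30, 41, 35, 44]
[30, 41, 35, 44]
True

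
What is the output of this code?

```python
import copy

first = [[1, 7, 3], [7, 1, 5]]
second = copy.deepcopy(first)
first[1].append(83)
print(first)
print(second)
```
[[1, 7, 3], [7, 1, 5, 83]]
[[1, 7, 3], [7, 1, 5]]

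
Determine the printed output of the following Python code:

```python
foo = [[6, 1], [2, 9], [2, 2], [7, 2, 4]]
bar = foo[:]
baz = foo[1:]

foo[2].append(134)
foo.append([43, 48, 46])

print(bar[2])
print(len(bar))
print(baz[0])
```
[2, 2, 134]
4
[2, 9]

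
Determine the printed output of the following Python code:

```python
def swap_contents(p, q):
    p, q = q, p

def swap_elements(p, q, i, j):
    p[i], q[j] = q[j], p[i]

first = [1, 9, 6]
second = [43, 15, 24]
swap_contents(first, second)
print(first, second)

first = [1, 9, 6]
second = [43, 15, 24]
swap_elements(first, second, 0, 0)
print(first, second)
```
[1, 9, 6] [43, 15, 24]
[43, 9, 6] [1, 15, 24]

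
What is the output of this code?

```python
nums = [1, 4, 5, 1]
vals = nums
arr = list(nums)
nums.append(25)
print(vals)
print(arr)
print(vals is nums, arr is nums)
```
[1, 4, 5, 1, 25]
[1, 4, 5, 1]
True False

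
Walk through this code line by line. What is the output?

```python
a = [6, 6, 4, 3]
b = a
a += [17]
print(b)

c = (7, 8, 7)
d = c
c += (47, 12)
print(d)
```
[6, 6, 4, 3, 17]
(7, 8, 7)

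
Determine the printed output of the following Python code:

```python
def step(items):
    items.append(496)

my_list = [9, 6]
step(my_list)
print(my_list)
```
[9, 6, 496]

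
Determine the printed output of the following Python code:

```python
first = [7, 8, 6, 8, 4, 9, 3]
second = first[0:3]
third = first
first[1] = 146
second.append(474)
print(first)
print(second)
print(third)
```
[7, 146, 6, 8, 4, 9, 3]
[7, 8, 6, 474]
[7, 146, 6, 8, 4, 9, 3]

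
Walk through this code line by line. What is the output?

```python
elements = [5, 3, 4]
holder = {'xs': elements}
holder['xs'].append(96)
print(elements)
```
[5, 3, 4, 96]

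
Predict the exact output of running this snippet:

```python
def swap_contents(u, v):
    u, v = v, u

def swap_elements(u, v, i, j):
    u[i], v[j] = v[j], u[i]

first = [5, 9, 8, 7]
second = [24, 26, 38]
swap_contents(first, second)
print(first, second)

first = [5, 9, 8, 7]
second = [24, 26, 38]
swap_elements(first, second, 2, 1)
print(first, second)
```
[5, 9, 8, 7] [24, 26, 38]
[5, 9, 26, 7] [24, 8, 38]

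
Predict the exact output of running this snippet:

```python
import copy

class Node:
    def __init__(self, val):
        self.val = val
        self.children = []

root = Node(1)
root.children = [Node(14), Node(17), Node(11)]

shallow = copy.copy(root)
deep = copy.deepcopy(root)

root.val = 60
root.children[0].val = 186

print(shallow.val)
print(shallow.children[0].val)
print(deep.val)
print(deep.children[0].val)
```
1
186
1
14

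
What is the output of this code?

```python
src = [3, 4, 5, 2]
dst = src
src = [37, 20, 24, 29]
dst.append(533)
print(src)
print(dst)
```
[37, 20, 24, 29]
[3, 4, 5, 2, 533]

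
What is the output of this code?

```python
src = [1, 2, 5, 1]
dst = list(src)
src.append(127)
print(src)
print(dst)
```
[1, 2, 5, 1, 127]
[1, 2, 5, 1]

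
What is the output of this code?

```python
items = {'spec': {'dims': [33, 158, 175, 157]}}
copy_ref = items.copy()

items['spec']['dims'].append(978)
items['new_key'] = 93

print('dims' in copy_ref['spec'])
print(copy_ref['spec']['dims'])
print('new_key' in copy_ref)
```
True
[33, 158, 175, 157, 978]
False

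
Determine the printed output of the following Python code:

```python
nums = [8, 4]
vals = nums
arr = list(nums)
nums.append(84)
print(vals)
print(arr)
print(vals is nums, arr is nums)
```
[8, 4, 84]
[8, 4]
True False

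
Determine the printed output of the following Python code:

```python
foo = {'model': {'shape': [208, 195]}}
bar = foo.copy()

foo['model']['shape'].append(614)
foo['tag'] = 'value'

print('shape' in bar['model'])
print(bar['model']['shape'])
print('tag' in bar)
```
True
[208, 195, 614]
False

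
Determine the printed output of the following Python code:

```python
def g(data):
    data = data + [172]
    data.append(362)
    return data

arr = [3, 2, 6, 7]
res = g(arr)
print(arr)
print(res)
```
[3, 2, 6, 7]
[3, 2, 6, 7, 172, 362]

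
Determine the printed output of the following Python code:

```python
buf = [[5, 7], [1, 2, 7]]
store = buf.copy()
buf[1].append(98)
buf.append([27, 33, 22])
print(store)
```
[[5, 7], [1, 2, 7, 98]]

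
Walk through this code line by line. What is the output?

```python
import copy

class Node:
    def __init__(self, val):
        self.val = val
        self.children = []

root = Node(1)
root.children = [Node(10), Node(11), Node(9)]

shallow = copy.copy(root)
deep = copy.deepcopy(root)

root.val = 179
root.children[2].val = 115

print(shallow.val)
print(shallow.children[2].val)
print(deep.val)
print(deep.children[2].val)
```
1
115
1
9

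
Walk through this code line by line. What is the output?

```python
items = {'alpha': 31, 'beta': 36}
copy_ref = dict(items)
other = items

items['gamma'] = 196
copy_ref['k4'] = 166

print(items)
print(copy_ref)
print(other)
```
{'alpha': 31, 'beta': 36, 'gamma': 196}
{'alpha': 31, 'beta': 36, 'k4': 166}
{'alpha': 31, 'beta': 36, 'gamma': 196}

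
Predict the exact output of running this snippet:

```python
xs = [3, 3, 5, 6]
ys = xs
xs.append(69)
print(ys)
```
[3, 3, 5, 6, 69]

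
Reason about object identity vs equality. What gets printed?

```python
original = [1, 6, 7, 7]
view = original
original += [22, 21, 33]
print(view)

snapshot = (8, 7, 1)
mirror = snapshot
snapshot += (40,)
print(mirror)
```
[1, 6, 7, 7, 22, 21, 33]
(8, 7, 1)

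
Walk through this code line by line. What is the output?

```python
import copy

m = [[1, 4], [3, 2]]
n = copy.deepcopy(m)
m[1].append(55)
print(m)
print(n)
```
[[1, 4], [3, 2, 55]]
[[1, 4], [3, 2]]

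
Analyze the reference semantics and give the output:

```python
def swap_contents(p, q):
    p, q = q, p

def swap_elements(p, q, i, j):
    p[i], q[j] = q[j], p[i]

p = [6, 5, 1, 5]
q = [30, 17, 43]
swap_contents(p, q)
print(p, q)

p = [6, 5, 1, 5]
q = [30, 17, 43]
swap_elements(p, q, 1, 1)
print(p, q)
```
[6, 5, 1, 5] [30, 17, 43]
[6, 17, 1, 5] [30, 5, 43]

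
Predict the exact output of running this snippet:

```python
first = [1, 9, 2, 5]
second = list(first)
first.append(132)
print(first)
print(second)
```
[1, 9, 2, 5, 132]
[1, 9, 2, 5]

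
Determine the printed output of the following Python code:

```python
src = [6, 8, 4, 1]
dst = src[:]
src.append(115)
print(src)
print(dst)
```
[6, 8, 4, 1, 115]
[6, 8, 4, 1]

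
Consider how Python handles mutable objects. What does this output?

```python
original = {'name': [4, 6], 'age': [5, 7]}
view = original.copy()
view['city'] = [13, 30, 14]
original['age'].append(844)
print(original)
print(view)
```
{'name': [4, 6], 'age': [5, 7, 844]}
{'name': [4, 6], 'age': [5, 7, 844], 'city': [13, 30, 14]}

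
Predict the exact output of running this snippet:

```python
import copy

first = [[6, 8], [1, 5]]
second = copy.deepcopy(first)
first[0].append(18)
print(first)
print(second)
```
[[6, 8, 18], [1, 5]]
[[6, 8], [1, 5]]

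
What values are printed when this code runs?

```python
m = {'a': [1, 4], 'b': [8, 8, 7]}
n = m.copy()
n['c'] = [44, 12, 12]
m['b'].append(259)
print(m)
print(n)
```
{'a': [1, 4], 'b': [8, 8, 7, 259]}
{'a': [1, 4], 'b': [8, 8, 7, 259], 'c': [44, 12, 12]}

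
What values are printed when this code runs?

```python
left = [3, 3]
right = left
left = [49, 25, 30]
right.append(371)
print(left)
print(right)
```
[49, 25, 30]
[3, 3, 371]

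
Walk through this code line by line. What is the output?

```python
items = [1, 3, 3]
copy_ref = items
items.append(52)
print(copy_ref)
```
[1, 3, 3, 52]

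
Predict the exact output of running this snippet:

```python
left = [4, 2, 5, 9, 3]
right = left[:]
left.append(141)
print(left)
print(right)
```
[4, 2, 5, 9, 3, 141]
[4, 2, 5, 9, 3]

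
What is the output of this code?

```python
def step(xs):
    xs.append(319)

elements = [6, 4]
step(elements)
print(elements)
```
[6, 4, 319]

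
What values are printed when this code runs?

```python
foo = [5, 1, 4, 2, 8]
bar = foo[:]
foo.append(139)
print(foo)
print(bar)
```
[5, 1, 4, 2, 8, 139]
[5, 1, 4, 2, 8]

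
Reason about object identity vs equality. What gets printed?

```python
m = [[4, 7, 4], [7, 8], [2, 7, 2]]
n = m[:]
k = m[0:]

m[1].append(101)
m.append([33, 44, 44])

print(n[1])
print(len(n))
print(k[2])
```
[7, 8, 101]
3
[2, 7, 2]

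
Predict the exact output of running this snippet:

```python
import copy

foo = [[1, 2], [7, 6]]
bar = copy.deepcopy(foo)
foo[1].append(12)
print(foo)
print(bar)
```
[[1, 2], [7, 6, 12]]
[[1, 2], [7, 6]]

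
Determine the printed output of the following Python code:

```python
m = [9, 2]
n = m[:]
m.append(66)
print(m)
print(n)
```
[9, 2, 66]
[9, 2]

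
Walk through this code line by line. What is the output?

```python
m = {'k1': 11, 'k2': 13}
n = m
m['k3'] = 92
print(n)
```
{'k1': 11, 'k2': 13, 'k3': 92}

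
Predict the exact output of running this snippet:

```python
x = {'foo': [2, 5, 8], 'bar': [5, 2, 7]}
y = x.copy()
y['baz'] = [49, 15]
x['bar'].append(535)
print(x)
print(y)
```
{'foo': [2, 5, 8], 'bar': [5, 2, 7, 535]}
{'foo': [2, 5, 8], 'bar': [5, 2, 7, 535], 'baz': [49, 15]}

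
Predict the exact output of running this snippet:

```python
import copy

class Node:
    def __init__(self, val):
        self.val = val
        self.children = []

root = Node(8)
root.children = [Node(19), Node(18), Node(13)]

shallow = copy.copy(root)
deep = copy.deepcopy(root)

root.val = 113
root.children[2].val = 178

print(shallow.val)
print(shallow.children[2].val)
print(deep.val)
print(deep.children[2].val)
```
8
178
8
13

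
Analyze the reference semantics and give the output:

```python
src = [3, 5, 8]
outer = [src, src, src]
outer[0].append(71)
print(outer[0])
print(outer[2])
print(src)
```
[3, 5, 8, 71]
[3, 5, 8, 71]
[3, 5, 8, 71]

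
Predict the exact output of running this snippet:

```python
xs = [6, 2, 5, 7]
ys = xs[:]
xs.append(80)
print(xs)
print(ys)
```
[6, 2, 5, 7, 80]
[6, 2, 5, 7]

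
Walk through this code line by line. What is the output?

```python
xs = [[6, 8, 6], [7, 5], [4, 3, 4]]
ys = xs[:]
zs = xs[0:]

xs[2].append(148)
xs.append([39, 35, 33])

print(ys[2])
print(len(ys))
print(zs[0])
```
[4, 3, 4, 148]
3
[6, 8, 6]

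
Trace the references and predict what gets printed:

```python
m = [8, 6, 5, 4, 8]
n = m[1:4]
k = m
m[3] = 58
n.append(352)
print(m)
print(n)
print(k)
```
[8, 6, 5, 58, 8]
[6, 5, 4, 352]
[8, 6, 5, 58, 8]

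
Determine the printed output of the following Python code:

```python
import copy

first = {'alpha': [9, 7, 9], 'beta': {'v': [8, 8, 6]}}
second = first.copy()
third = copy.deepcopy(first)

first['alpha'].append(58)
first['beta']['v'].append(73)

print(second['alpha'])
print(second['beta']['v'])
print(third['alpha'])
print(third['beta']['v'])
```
[9, 7, 9, 58]
[8, 8, 6, 73]
[9, 7, 9]
[8, 8, 6]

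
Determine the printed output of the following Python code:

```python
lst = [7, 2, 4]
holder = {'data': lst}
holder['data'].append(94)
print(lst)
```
[7, 2, 4, 94]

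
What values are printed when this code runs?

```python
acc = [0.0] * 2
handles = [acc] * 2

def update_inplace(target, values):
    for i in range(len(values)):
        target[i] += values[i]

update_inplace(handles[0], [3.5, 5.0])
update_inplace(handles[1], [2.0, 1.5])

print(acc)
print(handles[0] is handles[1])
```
[5.5, 6.5]
True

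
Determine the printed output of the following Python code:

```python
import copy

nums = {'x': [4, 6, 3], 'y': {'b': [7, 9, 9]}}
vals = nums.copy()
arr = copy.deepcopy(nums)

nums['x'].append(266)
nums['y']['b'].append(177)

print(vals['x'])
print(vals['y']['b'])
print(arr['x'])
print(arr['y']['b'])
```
[4, 6, 3, 266]
[7, 9, 9, 177]
[4, 6, 3]
[7, 9, 9]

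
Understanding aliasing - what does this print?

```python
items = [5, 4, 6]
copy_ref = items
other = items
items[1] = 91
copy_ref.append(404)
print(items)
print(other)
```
[5, 91, 6, 404]
[5, 91, 6, 404]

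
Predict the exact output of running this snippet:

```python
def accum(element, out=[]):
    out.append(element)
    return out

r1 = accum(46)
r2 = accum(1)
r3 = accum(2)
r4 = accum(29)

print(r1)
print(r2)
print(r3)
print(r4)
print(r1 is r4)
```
[46, 1, 2, 29]
[46, 1, 2, 29]
[46, 1, 2, 29]
[46, 1, 2, 29]
True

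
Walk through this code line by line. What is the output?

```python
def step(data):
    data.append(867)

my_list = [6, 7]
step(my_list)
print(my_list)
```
[6, 7, 867]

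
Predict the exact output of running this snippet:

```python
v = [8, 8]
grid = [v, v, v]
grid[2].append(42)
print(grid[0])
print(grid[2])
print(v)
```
[8, 8, 42]
[8, 8, 42]
[8, 8, 42]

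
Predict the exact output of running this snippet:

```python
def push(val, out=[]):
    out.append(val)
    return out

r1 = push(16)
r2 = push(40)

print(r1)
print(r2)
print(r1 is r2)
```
[16, 40]
[16, 40]
True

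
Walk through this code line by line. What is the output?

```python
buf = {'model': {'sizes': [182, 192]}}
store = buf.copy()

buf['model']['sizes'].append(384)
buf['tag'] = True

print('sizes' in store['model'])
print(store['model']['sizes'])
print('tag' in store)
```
True
[182, 192, 384]
False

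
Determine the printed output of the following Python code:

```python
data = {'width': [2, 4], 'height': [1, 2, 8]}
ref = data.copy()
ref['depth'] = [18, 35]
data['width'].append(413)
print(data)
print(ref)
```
{'width': [2, 4, 413], 'height': [1, 2, 8]}
{'width': [2, 4, 413], 'height': [1, 2, 8], 'depth': [18, 35]}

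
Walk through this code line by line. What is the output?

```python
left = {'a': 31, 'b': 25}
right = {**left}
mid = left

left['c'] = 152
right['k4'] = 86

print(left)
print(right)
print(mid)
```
{'a': 31, 'b': 25, 'c': 152}
{'a': 31, 'b': 25, 'k4': 86}
{'a': 31, 'b': 25, 'c': 152}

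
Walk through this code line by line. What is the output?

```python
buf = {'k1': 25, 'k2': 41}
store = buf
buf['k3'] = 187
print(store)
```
{'k1': 25, 'k2': 41, 'k3': 187}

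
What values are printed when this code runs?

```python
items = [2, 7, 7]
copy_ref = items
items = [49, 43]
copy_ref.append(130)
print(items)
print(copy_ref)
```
[49, 43]
[2, 7, 7, 130]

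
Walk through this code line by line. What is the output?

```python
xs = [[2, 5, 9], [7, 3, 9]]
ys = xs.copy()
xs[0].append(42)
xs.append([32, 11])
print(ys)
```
[[2, 5, 9, 42], [7, 3, 9]]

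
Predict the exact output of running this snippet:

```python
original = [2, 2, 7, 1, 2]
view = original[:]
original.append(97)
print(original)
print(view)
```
[2, 2, 7, 1, 2, 97]
[2, 2, 7, 1, 2]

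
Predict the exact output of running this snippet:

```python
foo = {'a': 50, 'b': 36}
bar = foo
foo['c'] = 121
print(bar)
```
{'a': 50, 'b': 36, 'c': 121}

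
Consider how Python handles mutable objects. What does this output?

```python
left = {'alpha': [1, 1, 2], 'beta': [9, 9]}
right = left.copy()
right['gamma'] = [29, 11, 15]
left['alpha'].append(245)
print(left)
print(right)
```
{'alpha': [1, 1, 2, 245], 'beta': [9, 9]}
{'alpha': [1, 1, 2, 245], 'beta': [9, 9], 'gamma': [29, 11, 15]}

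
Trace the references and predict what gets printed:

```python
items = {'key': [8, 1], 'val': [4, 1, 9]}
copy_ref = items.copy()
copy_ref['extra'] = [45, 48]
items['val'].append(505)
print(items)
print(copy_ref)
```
{'key': [8, 1], 'val': [4, 1, 9, 505]}
{'key': [8, 1], 'val': [4, 1, 9, 505], 'extra': [45, 48]}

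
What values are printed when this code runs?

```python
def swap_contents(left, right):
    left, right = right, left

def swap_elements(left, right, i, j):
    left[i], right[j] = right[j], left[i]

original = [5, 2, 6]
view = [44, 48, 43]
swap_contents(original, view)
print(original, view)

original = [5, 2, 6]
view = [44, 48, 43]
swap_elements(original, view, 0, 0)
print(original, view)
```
[5, 2, 6] [44, 48, 43]
[44, 2, 6] [5, 48, 43]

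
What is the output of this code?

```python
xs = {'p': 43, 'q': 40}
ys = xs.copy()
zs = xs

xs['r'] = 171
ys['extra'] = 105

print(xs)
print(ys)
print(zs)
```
{'p': 43, 'q': 40, 'r': 171}
{'p': 43, 'q': 40, 'extra': 105}
{'p': 43, 'q': 40, 'r': 171}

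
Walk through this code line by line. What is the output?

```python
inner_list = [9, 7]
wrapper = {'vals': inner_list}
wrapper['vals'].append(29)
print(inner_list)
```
[9, 7, 29]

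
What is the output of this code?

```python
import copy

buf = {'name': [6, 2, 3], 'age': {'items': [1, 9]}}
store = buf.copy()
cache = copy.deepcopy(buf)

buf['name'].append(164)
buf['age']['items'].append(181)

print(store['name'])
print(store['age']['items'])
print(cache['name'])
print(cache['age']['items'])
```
[6, 2, 3, 164]
[1, 9, 181]
[6, 2, 3]
[1, 9]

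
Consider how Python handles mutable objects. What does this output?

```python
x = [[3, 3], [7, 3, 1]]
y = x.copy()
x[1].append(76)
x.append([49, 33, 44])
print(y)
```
[[3, 3], [7, 3, 1, 76]]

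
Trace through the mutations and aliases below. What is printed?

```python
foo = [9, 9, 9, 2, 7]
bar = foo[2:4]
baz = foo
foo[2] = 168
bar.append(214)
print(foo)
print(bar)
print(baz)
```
[9, 9, 168, 2, 7]
[9, 2, 214]
[9, 9, 168, 2, 7]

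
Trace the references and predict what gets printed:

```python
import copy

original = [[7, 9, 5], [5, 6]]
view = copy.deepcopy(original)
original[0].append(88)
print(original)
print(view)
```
[[7, 9, 5, 88], [5, 6]]
[[7, 9, 5], [5, 6]]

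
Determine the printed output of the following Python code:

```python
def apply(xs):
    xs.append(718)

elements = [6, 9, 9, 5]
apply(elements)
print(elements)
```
[6, 9, 9, 5, 718]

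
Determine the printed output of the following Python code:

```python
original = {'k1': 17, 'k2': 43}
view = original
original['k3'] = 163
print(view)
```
{'k1': 17, 'k2': 43, 'k3': 163}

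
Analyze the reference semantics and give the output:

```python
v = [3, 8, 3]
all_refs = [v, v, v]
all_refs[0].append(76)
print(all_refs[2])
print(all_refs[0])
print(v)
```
[3, 8, 3, 76]
[3, 8, 3, 76]
[3, 8, 3, 76]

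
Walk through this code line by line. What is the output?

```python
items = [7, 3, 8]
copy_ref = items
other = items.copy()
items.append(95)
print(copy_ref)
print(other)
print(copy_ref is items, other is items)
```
[7, 3, 8, 95]
[7, 3, 8]
True False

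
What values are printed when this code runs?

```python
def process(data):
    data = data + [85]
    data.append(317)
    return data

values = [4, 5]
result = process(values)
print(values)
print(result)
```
[4, 5]
[4, 5, 85, 317]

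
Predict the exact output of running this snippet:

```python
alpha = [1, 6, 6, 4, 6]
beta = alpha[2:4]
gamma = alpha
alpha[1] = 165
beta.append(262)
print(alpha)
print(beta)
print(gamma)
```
[1, 165, 6, 4, 6]
[6, 4, 262]
[1, 165, 6, 4, 6]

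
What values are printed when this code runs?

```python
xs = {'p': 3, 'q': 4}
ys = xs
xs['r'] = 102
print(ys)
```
{'p': 3, 'q': 4, 'r': 102}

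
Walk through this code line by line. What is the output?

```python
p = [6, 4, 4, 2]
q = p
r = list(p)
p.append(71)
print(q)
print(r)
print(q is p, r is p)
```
[6, 4, 4, 2, 71]
[6, 4, 4, 2]
True False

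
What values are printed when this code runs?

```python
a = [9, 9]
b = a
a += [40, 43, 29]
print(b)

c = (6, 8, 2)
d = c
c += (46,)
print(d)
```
[9, 9, 40, 43, 29]
(6, 8, 2)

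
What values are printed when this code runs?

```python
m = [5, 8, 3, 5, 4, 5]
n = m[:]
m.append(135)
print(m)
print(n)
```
[5, 8, 3, 5, 4, 5, 135]
[5, 8, 3, 5, 4, 5]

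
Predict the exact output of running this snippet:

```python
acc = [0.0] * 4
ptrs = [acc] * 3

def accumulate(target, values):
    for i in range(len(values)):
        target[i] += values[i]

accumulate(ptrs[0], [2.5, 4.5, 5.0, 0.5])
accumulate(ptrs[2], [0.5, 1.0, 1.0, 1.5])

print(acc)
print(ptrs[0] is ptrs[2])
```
[3.0, 5.5, 6.0, 2.0]
True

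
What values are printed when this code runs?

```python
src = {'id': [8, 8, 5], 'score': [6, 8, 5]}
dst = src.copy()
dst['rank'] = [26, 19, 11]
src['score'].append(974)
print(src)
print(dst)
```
{'id': [8, 8, 5], 'score': [6, 8, 5, 974]}
{'id': [8, 8, 5], 'score': [6, 8, 5, 974], 'rank': [26, 19, 11]}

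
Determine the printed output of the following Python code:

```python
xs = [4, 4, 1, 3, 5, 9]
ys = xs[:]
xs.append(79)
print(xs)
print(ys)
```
[4, 4, 1, 3, 5, 9, 79]
[4, 4, 1, 3, 5, 9]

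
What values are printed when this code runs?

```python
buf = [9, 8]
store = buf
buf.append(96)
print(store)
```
[9, 8, 96]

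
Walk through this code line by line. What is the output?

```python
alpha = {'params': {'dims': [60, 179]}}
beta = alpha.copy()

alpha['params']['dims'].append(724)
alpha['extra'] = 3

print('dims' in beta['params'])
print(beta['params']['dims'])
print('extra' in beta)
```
True
[60, 179, 724]
False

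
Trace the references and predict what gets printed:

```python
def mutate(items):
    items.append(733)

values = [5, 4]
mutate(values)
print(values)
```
[5, 4, 733]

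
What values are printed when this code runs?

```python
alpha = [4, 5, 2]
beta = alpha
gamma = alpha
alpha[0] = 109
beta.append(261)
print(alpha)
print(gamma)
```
[109, 5, 2, 261]
[109, 5, 2, 261]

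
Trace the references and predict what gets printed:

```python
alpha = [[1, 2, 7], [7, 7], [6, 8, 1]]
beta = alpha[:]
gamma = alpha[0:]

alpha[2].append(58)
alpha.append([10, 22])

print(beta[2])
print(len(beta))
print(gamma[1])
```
[6, 8, 1, 58]
3
[7, 7]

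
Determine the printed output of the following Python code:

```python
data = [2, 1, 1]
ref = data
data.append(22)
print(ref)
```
[2, 1, 1, 22]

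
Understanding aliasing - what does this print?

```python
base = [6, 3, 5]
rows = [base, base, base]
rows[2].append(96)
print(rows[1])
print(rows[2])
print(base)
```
[6, 3, 5, 96]
[6, 3, 5, 96]
[6, 3, 5, 96]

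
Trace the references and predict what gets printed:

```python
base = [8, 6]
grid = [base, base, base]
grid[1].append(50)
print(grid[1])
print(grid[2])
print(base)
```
[8, 6, 50]
[8, 6, 50]
[8, 6, 50]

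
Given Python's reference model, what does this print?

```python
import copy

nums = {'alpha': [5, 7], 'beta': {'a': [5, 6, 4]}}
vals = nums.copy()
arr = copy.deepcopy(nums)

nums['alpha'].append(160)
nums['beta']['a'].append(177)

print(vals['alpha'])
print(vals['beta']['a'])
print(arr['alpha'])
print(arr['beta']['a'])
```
[5, 7, 160]
[5, 6, 4, 177]
[5, 7]
[5, 6, 4]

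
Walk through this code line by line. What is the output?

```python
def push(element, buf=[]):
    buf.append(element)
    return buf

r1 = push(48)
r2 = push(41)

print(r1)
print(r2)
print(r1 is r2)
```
[48, 41]
[48, 41]
True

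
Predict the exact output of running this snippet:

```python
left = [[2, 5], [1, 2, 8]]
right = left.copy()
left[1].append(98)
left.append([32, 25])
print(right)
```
[[2, 5], [1, 2, 8, 98]]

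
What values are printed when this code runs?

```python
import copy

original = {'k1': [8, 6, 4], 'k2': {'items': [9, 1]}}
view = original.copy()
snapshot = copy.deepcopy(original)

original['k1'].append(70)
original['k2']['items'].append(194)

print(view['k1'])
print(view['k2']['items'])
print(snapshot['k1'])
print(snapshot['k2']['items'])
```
[8, 6, 4, 70]
[9, 1, 194]
[8, 6, 4]
[9, 1]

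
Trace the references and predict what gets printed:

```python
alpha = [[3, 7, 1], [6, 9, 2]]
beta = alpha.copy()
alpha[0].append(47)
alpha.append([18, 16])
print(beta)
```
[[3, 7, 1, 47], [6, 9, 2]]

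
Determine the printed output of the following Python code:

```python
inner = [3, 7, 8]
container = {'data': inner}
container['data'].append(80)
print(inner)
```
[3, 7, 8, 80]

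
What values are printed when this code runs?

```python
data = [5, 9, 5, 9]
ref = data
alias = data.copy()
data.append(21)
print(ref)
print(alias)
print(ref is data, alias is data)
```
[5, 9, 5, 9, 21]
[5, 9, 5, 9]
True False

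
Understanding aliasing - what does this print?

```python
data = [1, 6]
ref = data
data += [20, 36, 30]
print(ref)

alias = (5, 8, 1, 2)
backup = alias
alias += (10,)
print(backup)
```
[1, 6, 20, 36, 30]
(5, 8, 1, 2)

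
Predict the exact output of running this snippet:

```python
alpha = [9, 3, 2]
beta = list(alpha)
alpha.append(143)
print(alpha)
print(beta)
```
[9, 3, 2, 143]
[9, 3, 2]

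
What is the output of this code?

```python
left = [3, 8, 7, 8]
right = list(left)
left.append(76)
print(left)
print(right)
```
[3, 8, 7, 8, 76]
[3, 8, 7, 8]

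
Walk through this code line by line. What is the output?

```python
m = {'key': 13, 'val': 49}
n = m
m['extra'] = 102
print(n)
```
{'key': 13, 'val': 49, 'extra': 102}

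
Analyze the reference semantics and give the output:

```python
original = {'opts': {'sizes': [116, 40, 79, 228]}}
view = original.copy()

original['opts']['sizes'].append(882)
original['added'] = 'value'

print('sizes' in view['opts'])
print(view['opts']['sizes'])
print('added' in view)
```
True
[116, 40, 79, 228, 882]
False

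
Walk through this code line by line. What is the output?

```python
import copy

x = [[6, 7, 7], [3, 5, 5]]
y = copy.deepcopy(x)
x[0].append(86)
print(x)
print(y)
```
[[6, 7, 7, 86], [3, 5, 5]]
[[6, 7, 7], [3, 5, 5]]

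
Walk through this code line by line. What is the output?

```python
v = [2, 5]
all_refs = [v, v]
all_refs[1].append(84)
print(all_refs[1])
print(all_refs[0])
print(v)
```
[2, 5, 84]
[2, 5, 84]
[2, 5, 84]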